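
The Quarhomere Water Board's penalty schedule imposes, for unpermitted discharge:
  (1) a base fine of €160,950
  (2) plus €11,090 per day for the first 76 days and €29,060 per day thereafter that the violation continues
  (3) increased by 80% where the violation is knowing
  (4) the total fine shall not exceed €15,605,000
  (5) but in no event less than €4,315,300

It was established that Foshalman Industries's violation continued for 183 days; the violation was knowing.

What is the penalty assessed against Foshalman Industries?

€7,403,778

First 76 days: 76 × €11,090 = €842,840
Remaining days: (183 − 76) × €29,060 = €3,109,420
Per-day component: €842,840 + €3,109,420 = €3,952,260
Base plus per-day: €160,950 + €3,952,260 = €4,113,210
Enhancement: 80% of €4,113,210 = €3,290,568
Enhanced fine: €4,113,210 + €3,290,568 = €7,403,778
Cap at €15,605,000: €7,403,778 is within the cap, no reduction.
Minimum €4,315,300: €7,403,778 meets the minimum, no increase.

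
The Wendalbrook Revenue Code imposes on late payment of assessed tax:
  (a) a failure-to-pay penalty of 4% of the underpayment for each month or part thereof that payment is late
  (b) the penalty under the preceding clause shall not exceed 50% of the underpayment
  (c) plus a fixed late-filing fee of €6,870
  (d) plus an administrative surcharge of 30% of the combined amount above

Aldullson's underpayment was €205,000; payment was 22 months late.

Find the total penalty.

Accrued rate: 4% × 22 = 88%, capped at 50% → 50%
Failure-to-pay penalty: 50% of €205,000 = €102,500
Penalty before surcharge: €102,500 + €6,870 = €109,370
Administrative surcharge: 30% of €109,370 = €32,811
Total penalty: €109,370 + €32,811 = €142,181

€142,181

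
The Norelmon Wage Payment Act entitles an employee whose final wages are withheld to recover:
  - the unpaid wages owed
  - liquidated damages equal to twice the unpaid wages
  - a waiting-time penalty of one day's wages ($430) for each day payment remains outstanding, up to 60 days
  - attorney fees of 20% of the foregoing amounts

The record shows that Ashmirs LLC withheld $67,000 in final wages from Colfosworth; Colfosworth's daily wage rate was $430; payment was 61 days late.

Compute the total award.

Doubled: 2 × $67,000 = $134,000
Penalty days: min(61, 60) = 60
Waiting-time penalty: 60 × $430 = $25,800
Subtotal: $67,000 + $134,000 + $25,800 = $226,800
Attorney fees: 20% of $226,800 = $45,360
Total award: $226,800 + $45,360 = $272,160

Total award: $272,160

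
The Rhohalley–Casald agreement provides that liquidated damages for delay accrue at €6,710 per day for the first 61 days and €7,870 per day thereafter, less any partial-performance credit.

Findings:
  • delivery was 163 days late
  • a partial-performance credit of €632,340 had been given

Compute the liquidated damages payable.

First 61 days: 61 × €6,710 = €409,310
Remaining days: (163 − 61) × €7,870 = €802,740
Accrued per-day damages: €409,310 + €802,740 = €1,212,050
Less partial-performance credit: €1,212,050 − €632,340 = €579,710

€579,710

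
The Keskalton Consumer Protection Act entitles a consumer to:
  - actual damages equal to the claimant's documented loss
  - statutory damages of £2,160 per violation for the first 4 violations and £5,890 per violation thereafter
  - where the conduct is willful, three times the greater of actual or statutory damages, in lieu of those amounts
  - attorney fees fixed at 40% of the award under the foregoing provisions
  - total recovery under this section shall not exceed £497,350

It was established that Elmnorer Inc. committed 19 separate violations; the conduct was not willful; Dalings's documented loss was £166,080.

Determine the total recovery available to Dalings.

£368,298

First 4 violations: 4 × £2,160 = £8,640
Remaining violations: (19 − 4) × £5,890 = £88,350
Statutory damages: £8,640 + £88,350 = £96,990
Conduct not willful: the in-lieu enhancement does not apply.
Actual plus statutory damages: £166,080 + £96,990 = £263,070
Attorney fees: 40% of £263,070 = £105,228
Total before cap: £263,070 + £105,228 = £368,298
Cap at £497,350: £368,298 is within the cap, no reduction.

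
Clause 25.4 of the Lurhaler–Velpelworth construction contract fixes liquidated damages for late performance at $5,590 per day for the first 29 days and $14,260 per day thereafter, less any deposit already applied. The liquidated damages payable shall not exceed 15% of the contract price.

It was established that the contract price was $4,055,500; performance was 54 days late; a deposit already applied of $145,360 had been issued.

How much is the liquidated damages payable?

$373,250

First 29 days: 29 × $5,590 = $162,110
Remaining days: (54 − 29) × $14,260 = $356,500
Accrued per-day damages: $162,110 + $356,500 = $518,610
Less deposit already applied: $518,610 − $145,360 = $373,250
Cap: 15% of $4,055,500 = $608,325
Cap at $608,325: $373,250 is within the cap, no reduction.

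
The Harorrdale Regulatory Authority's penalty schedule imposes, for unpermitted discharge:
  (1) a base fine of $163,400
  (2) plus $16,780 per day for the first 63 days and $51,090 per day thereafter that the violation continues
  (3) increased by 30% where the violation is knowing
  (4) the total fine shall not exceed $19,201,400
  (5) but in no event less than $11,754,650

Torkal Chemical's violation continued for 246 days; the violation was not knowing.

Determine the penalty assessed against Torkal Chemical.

$11,754,650

First 63 days: 63 × $16,780 = $1,057,140
Remaining days: (246 − 63) × $51,090 = $9,349,470
Per-day component: $1,057,140 + $9,349,470 = $10,406,610
Base plus per-day: $163,400 + $10,406,610 = $10,570,010
The violation was not knowing: no 30% increase.
Cap at $19,201,400: $10,570,010 is within the cap, no reduction.
Minimum $11,754,650: $10,570,010 is below the minimum → $11,754,650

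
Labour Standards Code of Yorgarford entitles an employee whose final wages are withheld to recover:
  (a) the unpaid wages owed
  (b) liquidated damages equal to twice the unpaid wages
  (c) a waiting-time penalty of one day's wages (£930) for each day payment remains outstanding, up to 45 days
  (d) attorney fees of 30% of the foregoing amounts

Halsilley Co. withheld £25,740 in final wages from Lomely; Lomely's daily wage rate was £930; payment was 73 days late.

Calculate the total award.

Doubled: 2 × £25,740 = £51,480
Penalty days: min(73, 45) = 45
Waiting-time penalty: 45 × £930 = £41,850
Subtotal: £25,740 + £51,480 + £41,850 = £119,070
Attorney fees: 30% of £119,070 = £35,721
Total award: £119,070 + £35,721 = £154,791

£154,791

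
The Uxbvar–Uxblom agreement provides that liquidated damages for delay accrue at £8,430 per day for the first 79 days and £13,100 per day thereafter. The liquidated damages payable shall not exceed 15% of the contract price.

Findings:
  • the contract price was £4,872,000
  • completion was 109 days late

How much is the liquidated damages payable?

Liquidated damages: £730,800

First 79 days: 79 × £8,430 = £665,970
Remaining days: (109 − 79) × £13,100 = £393,000
Accrued per-day damages: £665,970 + £393,000 = £1,058,970
Cap: 15% of £4,872,000 = £730,800
Cap at £730,800: £1,058,970 exceeds the cap → £730,800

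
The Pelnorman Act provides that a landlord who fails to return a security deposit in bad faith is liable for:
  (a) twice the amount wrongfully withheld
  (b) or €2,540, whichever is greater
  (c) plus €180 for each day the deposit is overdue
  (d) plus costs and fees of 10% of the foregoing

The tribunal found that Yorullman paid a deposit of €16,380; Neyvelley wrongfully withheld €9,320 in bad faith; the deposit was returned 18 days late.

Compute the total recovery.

Doubled: 2 × €9,320 = €18,640
Minimum €2,540: €18,640 meets the minimum, no increase.
Late-return penalty: 18 × €180 = €3,240
Damages plus late penalty: €18,640 + €3,240 = €21,880
Costs and fees: 10% of €21,880 = €2,188
Total recovery: €21,880 + €2,188 = €24,068

€24,068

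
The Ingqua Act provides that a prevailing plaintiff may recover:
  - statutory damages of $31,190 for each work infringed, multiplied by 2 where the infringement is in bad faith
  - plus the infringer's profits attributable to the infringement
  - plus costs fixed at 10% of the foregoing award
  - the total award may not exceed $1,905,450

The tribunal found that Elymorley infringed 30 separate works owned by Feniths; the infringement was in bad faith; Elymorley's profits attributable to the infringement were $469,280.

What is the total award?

Statutory damages: 30 × $31,190 = $935,700
Doubled: 2 × $935,700 = $1,871,400
Combined award: $1,871,400 + $469,280 = $2,340,680
Costs: 10% of $2,340,680 = $234,068
Award plus costs: $2,340,680 + $234,068 = $2,574,748
Cap at $1,905,450: $2,574,748 exceeds the cap → $1,905,450

Award: $1,905,450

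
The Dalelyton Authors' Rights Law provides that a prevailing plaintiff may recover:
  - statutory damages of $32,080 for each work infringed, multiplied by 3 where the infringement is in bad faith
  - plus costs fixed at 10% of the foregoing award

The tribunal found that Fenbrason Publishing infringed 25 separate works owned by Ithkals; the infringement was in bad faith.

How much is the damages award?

$2,646,600

Statutory damages: 25 × $32,080 = $802,000
Trebled: 3 × $802,000 = $2,406,000
Costs: 10% of $2,406,000 = $240,600
Award plus costs: $2,406,000 + $240,600 = $2,646,600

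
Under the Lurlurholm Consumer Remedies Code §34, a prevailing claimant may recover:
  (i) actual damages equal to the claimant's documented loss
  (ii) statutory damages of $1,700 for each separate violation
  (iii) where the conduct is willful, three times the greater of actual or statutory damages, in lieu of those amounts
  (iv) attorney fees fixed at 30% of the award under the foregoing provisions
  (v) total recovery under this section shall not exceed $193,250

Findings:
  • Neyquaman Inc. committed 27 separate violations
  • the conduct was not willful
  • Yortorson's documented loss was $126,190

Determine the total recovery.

$193,250

Statutory damages: 27 × $1,700 = $45,900
Conduct not willful: the in-lieu enhancement does not apply.
Actual plus statutory damages: $126,190 + $45,900 = $172,090
Attorney fees: 30% of $172,090 = $51,627
Total before cap: $172,090 + $51,627 = $223,717
Cap at $193,250: $223,717 exceeds the cap → $193,250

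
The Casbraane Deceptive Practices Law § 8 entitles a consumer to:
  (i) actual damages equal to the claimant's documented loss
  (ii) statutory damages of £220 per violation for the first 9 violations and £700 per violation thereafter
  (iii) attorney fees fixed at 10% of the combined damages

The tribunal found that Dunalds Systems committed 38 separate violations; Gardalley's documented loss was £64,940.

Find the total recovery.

£95,942

First 9 violations: 9 × £220 = £1,980
Remaining violations: (38 − 9) × £700 = £20,300
Statutory damages: £1,980 + £20,300 = £22,280
Combined damages: £64,940 + £22,280 = £87,220
Attorney fees: 10% of £87,220 = £8,722
Total recovery: £87,220 + £8,722 = £95,942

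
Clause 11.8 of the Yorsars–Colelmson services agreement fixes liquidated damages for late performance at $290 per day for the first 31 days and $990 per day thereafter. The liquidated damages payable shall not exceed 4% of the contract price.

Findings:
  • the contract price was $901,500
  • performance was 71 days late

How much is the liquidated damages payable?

First 31 days: 31 × $290 = $8,990
Remaining days: (71 − 31) × $990 = $39,600
Accrued per-day damages: $8,990 + $39,600 = $48,590
Cap: 4% of $901,500 = $36,060
Cap at $36,060: $48,590 exceeds the cap → $36,060

Liquidated damages: $36,060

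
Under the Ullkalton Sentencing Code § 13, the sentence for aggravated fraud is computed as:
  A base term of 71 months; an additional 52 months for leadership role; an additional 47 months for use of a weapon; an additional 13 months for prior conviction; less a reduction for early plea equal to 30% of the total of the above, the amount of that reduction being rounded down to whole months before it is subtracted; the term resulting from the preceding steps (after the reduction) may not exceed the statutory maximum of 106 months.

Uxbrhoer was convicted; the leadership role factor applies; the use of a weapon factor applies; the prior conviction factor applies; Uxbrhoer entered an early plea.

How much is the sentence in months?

106 months

Leadership role enhancement: +52 months
Use of a weapon enhancement: +47 months
Prior conviction enhancement: +13 months
Adjusted term: 71 months + 52 months + 47 months + 13 months = 183 months
Early plea reduction: 30% of 183 months = 54 months (rounded down)
After reduction: 183 − 54 = 129 months
Cap at 106 months: 129 months exceeds the cap → 106 months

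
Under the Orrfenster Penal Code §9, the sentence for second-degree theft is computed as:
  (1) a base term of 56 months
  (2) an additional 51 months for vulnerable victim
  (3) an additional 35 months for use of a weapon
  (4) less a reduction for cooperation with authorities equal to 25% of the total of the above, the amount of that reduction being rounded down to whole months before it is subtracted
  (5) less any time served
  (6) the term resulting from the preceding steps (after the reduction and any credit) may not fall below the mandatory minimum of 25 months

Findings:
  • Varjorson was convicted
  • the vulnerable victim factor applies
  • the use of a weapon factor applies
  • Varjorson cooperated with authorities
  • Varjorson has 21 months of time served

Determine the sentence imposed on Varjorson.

Sentence: 86 months

Vulnerable victim enhancement: +51 months
Use of a weapon enhancement: +35 months
Adjusted term: 56 months + 51 months + 35 months = 142 months
Cooperation with authorities reduction: 25% of 142 months = 35 months (rounded down)
After reduction: 142 − 35 = 107 months
Less time served: 107 months − 21 months = 86 months
Minimum 25 months: 86 months meets the minimum, no increase.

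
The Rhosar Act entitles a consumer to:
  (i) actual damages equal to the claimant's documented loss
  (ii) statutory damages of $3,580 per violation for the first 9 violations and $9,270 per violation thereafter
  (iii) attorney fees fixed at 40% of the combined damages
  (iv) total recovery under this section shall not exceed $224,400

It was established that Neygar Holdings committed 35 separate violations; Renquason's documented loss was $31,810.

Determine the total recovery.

First 9 violations: 9 × $3,580 = $32,220
Remaining violations: (35 − 9) × $9,270 = $241,020
Statutory damages: $32,220 + $241,020 = $273,240
Combined damages: $31,810 + $273,240 = $305,050
Attorney fees: 40% of $305,050 = $122,020
Total before cap: $305,050 + $122,020 = $427,070
Cap at $224,400: $427,070 exceeds the cap → $224,400

$224,400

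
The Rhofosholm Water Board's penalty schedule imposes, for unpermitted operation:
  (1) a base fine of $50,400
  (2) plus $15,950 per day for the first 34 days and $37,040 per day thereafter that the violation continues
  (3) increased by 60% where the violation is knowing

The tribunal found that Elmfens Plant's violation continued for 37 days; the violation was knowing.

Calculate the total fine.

First 34 days: 34 × $15,950 = $542,300
Remaining days: (37 − 34) × $37,040 = $111,120
Per-day component: $542,300 + $111,120 = $653,420
Base plus per-day: $50,400 + $653,420 = $703,820
Enhancement: 60% of $703,820 = $422,292
Enhanced fine: $703,820 + $422,292 = $1,126,112

$1,126,112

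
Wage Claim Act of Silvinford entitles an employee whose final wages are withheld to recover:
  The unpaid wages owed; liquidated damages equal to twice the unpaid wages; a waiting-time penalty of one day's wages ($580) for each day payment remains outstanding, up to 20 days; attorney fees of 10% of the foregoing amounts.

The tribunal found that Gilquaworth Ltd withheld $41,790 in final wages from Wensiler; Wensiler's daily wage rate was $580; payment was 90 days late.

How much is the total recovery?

$150,667

Doubled: 2 × $41,790 = $83,580
Penalty days: min(90, 20) = 20
Waiting-time penalty: 20 × $580 = $11,600
Subtotal: $41,790 + $83,580 + $11,600 = $136,970
Attorney fees: 10% of $136,970 = $13,697
Total award: $136,970 + $13,697 = $150,667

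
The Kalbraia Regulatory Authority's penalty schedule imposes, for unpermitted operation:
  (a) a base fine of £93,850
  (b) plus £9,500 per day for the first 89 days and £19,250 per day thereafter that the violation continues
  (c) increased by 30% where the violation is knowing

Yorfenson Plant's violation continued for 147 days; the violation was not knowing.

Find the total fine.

First 89 days: 89 × £9,500 = £845,500
Remaining days: (147 − 89) × £19,250 = £1,116,500
Per-day component: £845,500 + £1,116,500 = £1,962,000
Base plus per-day: £93,850 + £1,962,000 = £2,055,850
The violation was not knowing: no 30% increase.

£2,055,850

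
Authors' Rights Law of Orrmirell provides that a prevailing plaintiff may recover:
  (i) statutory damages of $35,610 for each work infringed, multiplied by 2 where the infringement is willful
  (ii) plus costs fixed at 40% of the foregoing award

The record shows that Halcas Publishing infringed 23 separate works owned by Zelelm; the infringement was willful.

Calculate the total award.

$2,293,284

Statutory damages: 23 × $35,610 = $819,030
Doubled: 2 × $819,030 = $1,638,060
Costs: 40% of $1,638,060 = $655,224
Award plus costs: $1,638,060 + $655,224 = $2,293,284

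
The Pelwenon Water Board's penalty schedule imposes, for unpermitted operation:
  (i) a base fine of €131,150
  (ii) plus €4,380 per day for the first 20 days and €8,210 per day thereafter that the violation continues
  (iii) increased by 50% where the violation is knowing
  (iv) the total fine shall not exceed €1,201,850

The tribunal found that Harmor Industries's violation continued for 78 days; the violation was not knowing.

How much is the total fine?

First 20 days: 20 × €4,380 = €87,600
Remaining days: (78 − 20) × €8,210 = €476,180
Per-day component: €87,600 + €476,180 = €563,780
Base plus per-day: €131,150 + €563,780 = €694,930
The violation was not knowing: no 50% increase.
Cap at €1,201,850: €694,930 is within the cap, no reduction.

€694,930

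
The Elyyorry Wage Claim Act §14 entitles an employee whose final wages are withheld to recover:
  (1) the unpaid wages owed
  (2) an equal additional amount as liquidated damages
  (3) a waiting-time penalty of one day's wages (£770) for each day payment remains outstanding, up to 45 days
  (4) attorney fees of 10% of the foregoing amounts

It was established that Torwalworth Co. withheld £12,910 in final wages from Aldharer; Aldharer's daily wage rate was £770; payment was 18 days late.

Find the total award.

£43,648

Liquidated damages (equal amount): £12,910
Penalty days: min(18, 45) = 18
Waiting-time penalty: 18 × £770 = £13,860
Subtotal: £12,910 + £12,910 + £13,860 = £39,680
Attorney fees: 10% of £39,680 = £3,968
Total award: £39,680 + £3,968 = £43,648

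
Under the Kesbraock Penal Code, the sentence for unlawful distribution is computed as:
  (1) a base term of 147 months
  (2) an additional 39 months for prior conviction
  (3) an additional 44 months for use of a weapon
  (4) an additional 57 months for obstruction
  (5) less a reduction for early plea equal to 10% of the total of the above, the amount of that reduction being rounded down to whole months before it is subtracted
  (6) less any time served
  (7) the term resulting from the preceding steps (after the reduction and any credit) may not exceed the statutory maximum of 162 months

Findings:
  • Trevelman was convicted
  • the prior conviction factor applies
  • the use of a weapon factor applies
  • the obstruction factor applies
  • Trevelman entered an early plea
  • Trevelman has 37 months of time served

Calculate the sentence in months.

162 months

Prior conviction enhancement: +39 months
Use of a weapon enhancement: +44 months
Obstruction enhancement: +57 months
Adjusted term: 147 months + 39 months + 44 months + 57 months = 287 months
Early plea reduction: 10% of 287 months = 28 months (rounded down)
After reduction: 287 − 28 = 259 months
Less time served: 259 months − 37 months = 222 months
Cap at 162 months: 222 months exceeds the cap → 162 months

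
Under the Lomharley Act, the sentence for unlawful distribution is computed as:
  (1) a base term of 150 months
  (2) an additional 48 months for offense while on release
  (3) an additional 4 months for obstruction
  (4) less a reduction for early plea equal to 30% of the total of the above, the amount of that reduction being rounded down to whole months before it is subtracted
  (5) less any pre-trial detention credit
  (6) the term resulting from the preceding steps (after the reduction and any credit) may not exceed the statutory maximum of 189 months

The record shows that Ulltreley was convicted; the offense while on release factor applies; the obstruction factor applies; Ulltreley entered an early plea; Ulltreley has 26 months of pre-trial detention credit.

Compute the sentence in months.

Offense while on release enhancement: +48 months
Obstruction enhancement: +4 months
Adjusted term: 150 months + 48 months + 4 months = 202 months
Early plea reduction: 30% of 202 months = 60 months (rounded down)
After reduction: 202 − 60 = 142 months
Less pre-trial detention credit: 142 months − 26 months = 116 months
Cap at 189 months: 116 months is within the cap, no reduction.

116 months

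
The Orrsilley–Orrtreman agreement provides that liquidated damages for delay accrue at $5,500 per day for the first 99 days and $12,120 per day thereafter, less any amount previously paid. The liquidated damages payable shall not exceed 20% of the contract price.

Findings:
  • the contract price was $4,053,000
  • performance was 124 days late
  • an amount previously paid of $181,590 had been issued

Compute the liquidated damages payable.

First 99 days: 99 × $5,500 = $544,500
Remaining days: (124 − 99) × $12,120 = $303,000
Accrued per-day damages: $544,500 + $303,000 = $847,500
Less amount previously paid: $847,500 − $181,590 = $665,910
Cap: 20% of $4,053,000 = $810,600
Cap at $810,600: $665,910 is within the cap, no reduction.

$665,910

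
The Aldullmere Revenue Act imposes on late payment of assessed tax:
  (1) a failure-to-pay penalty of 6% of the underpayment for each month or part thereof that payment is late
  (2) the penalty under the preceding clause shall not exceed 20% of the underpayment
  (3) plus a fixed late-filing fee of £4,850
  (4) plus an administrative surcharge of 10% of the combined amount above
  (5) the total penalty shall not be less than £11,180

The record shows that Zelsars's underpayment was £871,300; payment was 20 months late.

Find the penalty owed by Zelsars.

£197,021

Accrued rate: 6% × 20 = 120%, capped at 20% → 20%
Failure-to-pay penalty: 20% of £871,300 = £174,260
Penalty before surcharge: £174,260 + £4,850 = £179,110
Administrative surcharge: 10% of £179,110 = £17,911
Total penalty: £179,110 + £17,911 = £197,021
Minimum £11,180: £197,021 meets the minimum, no increase.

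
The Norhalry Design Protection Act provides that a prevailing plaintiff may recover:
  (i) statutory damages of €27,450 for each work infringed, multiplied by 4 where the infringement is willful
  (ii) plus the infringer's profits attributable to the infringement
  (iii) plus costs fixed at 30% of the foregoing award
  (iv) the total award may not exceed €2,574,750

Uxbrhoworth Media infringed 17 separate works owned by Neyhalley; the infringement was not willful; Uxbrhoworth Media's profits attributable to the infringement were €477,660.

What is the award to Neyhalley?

Statutory damages: 17 × €27,450 = €466,650
Infringement not willful: no ×4 enhancement.
Combined award: €466,650 + €477,660 = €944,310
Costs: 30% of €944,310 = €283,293
Award plus costs: €944,310 + €283,293 = €1,227,603
Cap at €2,574,750: €1,227,603 is within the cap, no reduction.

€1,227,603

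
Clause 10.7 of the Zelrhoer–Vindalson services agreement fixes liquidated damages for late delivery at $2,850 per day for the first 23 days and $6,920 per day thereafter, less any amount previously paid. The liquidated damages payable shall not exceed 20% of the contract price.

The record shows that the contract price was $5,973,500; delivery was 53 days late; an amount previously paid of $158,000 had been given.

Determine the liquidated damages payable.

First 23 days: 23 × $2,850 = $65,550
Remaining days: (53 − 23) × $6,920 = $207,600
Accrued per-day damages: $65,550 + $207,600 = $273,150
Less amount previously paid: $273,150 − $158,000 = $115,150
Cap: 20% of $5,973,500 = $1,194,700
Cap at $1,194,700: $115,150 is within the cap, no reduction.

$115,150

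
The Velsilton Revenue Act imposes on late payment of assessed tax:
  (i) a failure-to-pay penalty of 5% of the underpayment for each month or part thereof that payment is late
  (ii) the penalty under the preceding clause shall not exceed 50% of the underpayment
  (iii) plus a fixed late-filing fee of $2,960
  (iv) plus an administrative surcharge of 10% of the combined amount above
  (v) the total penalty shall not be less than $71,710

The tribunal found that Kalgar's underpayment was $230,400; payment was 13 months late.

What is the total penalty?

Accrued rate: 5% × 13 = 65%, capped at 50% → 50%
Failure-to-pay penalty: 50% of $230,400 = $115,200
Penalty before surcharge: $115,200 + $2,960 = $118,160
Administrative surcharge: 10% of $118,160 = $11,816
Total penalty: $118,160 + $11,816 = $129,976
Minimum $71,710: $129,976 meets the minimum, no increase.

$129,976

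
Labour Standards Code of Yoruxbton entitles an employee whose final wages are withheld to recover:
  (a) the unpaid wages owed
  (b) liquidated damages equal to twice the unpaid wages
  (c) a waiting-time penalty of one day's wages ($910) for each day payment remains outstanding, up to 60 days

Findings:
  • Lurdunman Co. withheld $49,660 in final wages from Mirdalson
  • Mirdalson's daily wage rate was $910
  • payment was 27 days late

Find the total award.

Doubled: 2 × $49,660 = $99,320
Penalty days: min(27, 60) = 27
Waiting-time penalty: 27 × $910 = $24,570
Total award: $49,660 + $99,320 + $24,570 = $173,550

$173,550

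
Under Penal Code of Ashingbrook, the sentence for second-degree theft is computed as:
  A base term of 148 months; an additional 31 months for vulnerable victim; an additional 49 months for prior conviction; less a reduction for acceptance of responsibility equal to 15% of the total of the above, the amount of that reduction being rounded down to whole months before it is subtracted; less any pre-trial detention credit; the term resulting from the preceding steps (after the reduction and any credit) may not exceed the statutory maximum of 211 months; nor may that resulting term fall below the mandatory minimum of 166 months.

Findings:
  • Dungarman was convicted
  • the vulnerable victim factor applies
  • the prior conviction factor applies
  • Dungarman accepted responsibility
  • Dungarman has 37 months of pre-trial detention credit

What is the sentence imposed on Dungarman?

166 months

Vulnerable victim enhancement: +31 months
Prior conviction enhancement: +49 months
Adjusted term: 148 months + 31 months + 49 months = 228 months
Acceptance of responsibility reduction: 15% of 228 months = 34 months (rounded down)
After reduction: 228 − 34 = 194 months
Less pre-trial detention credit: 194 months − 37 months = 157 months
Cap at 211 months: 157 months is within the cap, no reduction.
Minimum 166 months: 157 months is below the minimum → 166 months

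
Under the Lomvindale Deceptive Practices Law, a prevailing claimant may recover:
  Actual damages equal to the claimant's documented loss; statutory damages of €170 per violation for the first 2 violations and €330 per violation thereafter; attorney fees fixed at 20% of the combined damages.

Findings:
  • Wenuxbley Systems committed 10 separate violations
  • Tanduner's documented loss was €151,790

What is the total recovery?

First 2 violations: 2 × €170 = €340
Remaining violations: (10 − 2) × €330 = €2,640
Statutory damages: €340 + €2,640 = €2,980
Combined damages: €151,790 + €2,980 = €154,770
Attorney fees: 20% of €154,770 = €30,954
Total recovery: €154,770 + €30,954 = €185,724

Total recovery: €185,724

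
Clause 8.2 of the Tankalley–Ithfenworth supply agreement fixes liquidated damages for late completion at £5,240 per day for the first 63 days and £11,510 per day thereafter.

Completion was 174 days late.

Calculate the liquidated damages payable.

£1,607,730

First 63 days: 63 × £5,240 = £330,120
Remaining days: (174 − 63) × £11,510 = £1,277,610
Accrued per-day damages: £330,120 + £1,277,610 = £1,607,730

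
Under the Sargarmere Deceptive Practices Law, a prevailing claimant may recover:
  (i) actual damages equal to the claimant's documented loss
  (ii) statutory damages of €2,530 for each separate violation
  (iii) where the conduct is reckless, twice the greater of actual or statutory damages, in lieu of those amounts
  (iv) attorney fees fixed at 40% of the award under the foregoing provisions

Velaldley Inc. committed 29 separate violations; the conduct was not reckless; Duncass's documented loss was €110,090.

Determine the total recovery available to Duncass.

€256,844

Statutory damages: 29 × €2,530 = €73,370
Conduct not reckless: the in-lieu enhancement does not apply.
Actual plus statutory damages: €110,090 + €73,370 = €183,460
Attorney fees: 40% of €183,460 = €73,384
Total recovery: €183,460 + €73,384 = €256,844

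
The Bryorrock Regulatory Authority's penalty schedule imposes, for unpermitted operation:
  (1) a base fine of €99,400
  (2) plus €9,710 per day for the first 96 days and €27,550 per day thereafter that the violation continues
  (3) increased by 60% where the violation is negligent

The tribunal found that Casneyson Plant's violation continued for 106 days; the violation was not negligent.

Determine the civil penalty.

€1,307,060

First 96 days: 96 × €9,710 = €932,160
Remaining days: (106 − 96) × €27,550 = €275,500
Per-day component: €932,160 + €275,500 = €1,207,660
Base plus per-day: €99,400 + €1,207,660 = €1,307,060
The violation was not negligent: no 60% increase.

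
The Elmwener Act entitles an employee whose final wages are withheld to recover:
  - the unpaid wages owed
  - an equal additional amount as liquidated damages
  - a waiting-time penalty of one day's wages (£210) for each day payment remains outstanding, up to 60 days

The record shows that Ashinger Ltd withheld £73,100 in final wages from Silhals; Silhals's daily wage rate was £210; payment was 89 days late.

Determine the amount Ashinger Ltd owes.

Liquidated damages (equal amount): £73,100
Penalty days: min(89, 60) = 60
Waiting-time penalty: 60 × £210 = £12,600
Total award: £73,100 + £73,100 + £12,600 = £158,800

£158,800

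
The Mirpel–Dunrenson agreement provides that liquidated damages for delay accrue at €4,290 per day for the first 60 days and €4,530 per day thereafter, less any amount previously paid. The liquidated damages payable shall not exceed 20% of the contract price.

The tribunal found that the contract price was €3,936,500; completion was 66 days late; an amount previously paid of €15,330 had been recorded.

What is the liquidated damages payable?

First 60 days: 60 × €4,290 = €257,400
Remaining days: (66 − 60) × €4,530 = €27,180
Accrued per-day damages: €257,400 + €27,180 = €284,580
Less amount previously paid: €284,580 − €15,330 = €269,250
Cap: 20% of €3,936,500 = €787,300
Cap at €787,300: €269,250 is within the cap, no reduction.

€269,250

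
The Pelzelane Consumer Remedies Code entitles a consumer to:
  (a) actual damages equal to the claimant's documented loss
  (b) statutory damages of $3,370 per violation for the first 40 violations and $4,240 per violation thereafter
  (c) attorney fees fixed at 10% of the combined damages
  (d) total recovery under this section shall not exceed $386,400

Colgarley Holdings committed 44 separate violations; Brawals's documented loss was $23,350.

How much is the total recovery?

First 40 violations: 40 × $3,370 = $134,800
Remaining violations: (44 − 40) × $4,240 = $16,960
Statutory damages: $134,800 + $16,960 = $151,760
Combined damages: $23,350 + $151,760 = $175,110
Attorney fees: 10% of $175,110 = $17,511
Total before cap: $175,110 + $17,511 = $192,621
Cap at $386,400: $192,621 is within the cap, no reduction.

$192,621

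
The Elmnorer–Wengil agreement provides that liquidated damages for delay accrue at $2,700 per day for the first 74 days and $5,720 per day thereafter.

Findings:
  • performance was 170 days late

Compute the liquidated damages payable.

First 74 days: 74 × $2,700 = $199,800
Remaining days: (170 − 74) × $5,720 = $549,120
Accrued per-day damages: $199,800 + $549,120 = $748,920

$748,920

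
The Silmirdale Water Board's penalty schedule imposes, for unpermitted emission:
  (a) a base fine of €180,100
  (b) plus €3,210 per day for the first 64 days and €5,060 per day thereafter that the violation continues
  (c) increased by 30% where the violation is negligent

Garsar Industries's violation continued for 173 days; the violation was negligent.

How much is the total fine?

€1,218,204

First 64 days: 64 × €3,210 = €205,440
Remaining days: (173 − 64) × €5,060 = €551,540
Per-day component: €205,440 + €551,540 = €756,980
Base plus per-day: €180,100 + €756,980 = €937,080
Enhancement: 30% of €937,080 = €281,124
Enhanced fine: €937,080 + €281,124 = €1,218,204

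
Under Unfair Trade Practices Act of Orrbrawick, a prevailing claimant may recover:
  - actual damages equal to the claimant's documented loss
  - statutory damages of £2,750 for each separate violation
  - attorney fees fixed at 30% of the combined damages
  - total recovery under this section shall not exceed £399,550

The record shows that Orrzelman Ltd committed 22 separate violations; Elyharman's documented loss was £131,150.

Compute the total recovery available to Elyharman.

£249,145

Statutory damages: 22 × £2,750 = £60,500
Combined damages: £131,150 + £60,500 = £191,650
Attorney fees: 30% of £191,650 = £57,495
Total before cap: £191,650 + £57,495 = £249,145
Cap at £399,550: £249,145 is within the cap, no reduction.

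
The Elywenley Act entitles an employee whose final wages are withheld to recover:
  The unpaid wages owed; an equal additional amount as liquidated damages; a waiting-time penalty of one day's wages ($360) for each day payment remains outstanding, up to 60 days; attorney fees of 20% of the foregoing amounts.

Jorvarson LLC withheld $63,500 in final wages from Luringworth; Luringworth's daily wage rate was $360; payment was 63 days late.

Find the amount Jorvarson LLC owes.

Liquidated damages (equal amount): $63,500
Penalty days: min(63, 60) = 60
Waiting-time penalty: 60 × $360 = $21,600
Subtotal: $63,500 + $63,500 + $21,600 = $148,600
Attorney fees: 20% of $148,600 = $29,720
Total award: $148,600 + $29,720 = $178,320

$178,320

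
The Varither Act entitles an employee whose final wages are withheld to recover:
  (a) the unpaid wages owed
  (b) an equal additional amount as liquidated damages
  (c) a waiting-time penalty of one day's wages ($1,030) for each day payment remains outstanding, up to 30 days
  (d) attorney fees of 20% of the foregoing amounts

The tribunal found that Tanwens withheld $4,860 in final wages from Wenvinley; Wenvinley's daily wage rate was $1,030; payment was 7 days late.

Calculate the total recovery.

Liquidated damages (equal amount): $4,860
Penalty days: min(7, 30) = 7
Waiting-time penalty: 7 × $1,030 = $7,210
Subtotal: $4,860 + $4,860 + $7,210 = $16,930
Attorney fees: 20% of $16,930 = $3,386
Total award: $16,930 + $3,386 = $20,316

$20,316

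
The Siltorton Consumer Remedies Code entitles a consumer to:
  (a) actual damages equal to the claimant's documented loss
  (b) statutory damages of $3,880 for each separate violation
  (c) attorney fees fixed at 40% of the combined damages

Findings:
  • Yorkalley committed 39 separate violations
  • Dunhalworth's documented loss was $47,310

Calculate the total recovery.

Statutory damages: 39 × $3,880 = $151,320
Combined damages: $47,310 + $151,320 = $198,630
Attorney fees: 40% of $198,630 = $79,452
Total recovery: $198,630 + $79,452 = $278,082

Total recovery: $278,082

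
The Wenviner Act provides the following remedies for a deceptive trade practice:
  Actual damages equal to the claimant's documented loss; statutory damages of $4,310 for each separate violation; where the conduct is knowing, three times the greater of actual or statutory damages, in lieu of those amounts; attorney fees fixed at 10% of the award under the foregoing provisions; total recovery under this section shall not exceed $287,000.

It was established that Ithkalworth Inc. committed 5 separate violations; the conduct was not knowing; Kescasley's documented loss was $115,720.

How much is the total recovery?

$150,997

Statutory damages: 5 × $4,310 = $21,550
Conduct not knowing: the in-lieu enhancement does not apply.
Actual plus statutory damages: $115,720 + $21,550 = $137,270
Attorney fees: 10% of $137,270 = $13,727
Total before cap: $137,270 + $13,727 = $150,997
Cap at $287,000: $150,997 is within the cap, no reduction.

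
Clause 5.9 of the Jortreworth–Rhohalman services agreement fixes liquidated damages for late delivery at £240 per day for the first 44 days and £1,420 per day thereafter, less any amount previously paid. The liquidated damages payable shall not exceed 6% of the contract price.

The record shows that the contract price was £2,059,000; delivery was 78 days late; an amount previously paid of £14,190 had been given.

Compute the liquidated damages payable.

£44,650

First 44 days: 44 × £240 = £10,560
Remaining days: (78 − 44) × £1,420 = £48,280
Accrued per-day damages: £10,560 + £48,280 = £58,840
Less amount previously paid: £58,840 − £14,190 = £44,650
Cap: 6% of £2,059,000 = £123,540
Cap at £123,540: £44,650 is within the cap, no reduction.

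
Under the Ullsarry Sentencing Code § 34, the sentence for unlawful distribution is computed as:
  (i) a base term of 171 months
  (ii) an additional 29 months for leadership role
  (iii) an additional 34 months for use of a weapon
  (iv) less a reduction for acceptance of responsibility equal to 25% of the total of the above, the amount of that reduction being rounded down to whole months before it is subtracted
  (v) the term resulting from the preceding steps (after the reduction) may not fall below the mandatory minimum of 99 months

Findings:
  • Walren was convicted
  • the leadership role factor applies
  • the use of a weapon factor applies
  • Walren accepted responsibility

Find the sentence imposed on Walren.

176 months

Leadership role enhancement: +29 months
Use of a weapon enhancement: +34 months
Adjusted term: 171 months + 29 months + 34 months = 234 months
Acceptance of responsibility reduction: 25% of 234 months = 58 months (rounded down)
After reduction: 234 − 58 = 176 months
Minimum 99 months: 176 months meets the minimum, no increase.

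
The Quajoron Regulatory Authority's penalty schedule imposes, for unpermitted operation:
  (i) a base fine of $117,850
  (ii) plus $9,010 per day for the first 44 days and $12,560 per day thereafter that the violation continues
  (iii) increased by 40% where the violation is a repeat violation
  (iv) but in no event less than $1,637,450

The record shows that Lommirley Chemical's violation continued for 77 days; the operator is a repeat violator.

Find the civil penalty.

$1,637,450

First 44 days: 44 × $9,010 = $396,440
Remaining days: (77 − 44) × $12,560 = $414,480
Per-day component: $396,440 + $414,480 = $810,920
Base plus per-day: $117,850 + $810,920 = $928,770
Enhancement: 40% of $928,770 = $371,508
Enhanced fine: $928,770 + $371,508 = $1,300,278
Minimum $1,637,450: $1,300,278 is below the minimum → $1,637,450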